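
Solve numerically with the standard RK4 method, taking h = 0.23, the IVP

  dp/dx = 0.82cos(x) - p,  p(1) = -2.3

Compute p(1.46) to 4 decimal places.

-1.3568

RK4: k1 = f(x_n, p_n); k2 = f(x_n + h/2, p_n + (h/2)·k1); k3 = f(x_n + h/2, p_n + (h/2)·k2); k4 = f(x_n + h, p_n + h·k3); p_{n+1} = p_n + (h/6)·(k1 + 2k2 + 2k3 + k4).
x=1.000000, p=-2.300000:
  k1 = f(1.000000, -2.300000) = 2.743048
  k2 = f(1.115000, -1.984549) = 2.345495
  k3 = f(1.115000, -2.030268) = 2.391214
  k4 = f(1.230000, -1.750021) = 2.024096
  p ← -2.300000 + (0.23/6)·(k1 + 2k2 + 2k3 + k4) = -1.754112
x=1.230000, p=-1.754112:
  k1 = f(1.230000, -1.754112) = 2.028187
  k2 = f(1.345000, -1.520870) = 1.704454
  k3 = f(1.345000, -1.558100) = 1.741683
  k4 = f(1.460000, -1.353525) = 1.444192
  p ← -1.754112 + (0.23/6)·(k1 + 2k2 + 2k3 + k4) = -1.356800
p(1.46) ≈ -1.3568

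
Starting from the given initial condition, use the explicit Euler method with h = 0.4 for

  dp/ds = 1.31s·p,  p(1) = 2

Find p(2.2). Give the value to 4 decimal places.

Euler: p_{n+1} = p_n + h·f(s_n, p_n).
s=1.000000, p=2.000000: f=2.620000 → p ← 2.000000 + 0.4·2.620000 = 3.048000
s=1.400000, p=3.048000: f=5.590032 → p ← 3.048000 + 0.4·5.590032 = 5.284013
s=1.800000, p=5.284013: f=12.459702 → p ← 5.284013 + 0.4·12.459702 = 10.267894
p(2.2) ≈ 10.2679

10.2679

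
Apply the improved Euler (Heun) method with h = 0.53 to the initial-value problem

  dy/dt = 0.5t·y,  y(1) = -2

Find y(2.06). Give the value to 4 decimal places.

-4.4067

Heun: k1 = f(t_n, y_n); k2 = f(t_n + h, y_n + h·k1); y_{n+1} = y_n + (h/2)·(k1 + k2).
t=1.000000, y=-2.000000:
  k1 = f(1.000000, -2.000000) = -1.000000
  k2 = f(1.530000, -2.530000) = -1.935450
  y ← -2.000000 + (0.53/2)·(-1.000000 + (-1.935450)) = -2.777894
t=1.530000, y=-2.777894:
  k1 = f(1.530000, -2.777894) = -2.125089
  k2 = f(2.060000, -3.904191) = -4.021317
  y ← -2.777894 + (0.53/2)·(-2.125089 + (-4.021317)) = -4.406692
y(2.06) ≈ -4.4067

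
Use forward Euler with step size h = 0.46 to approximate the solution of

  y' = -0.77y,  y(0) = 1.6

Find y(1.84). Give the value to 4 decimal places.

Euler: y_{n+1} = y_n + h·f(x_n, y_n).
x=0.000000, y=1.600000: f=-1.232000 → y ← 1.600000 + 0.46·(-1.232000) = 1.033280
x=0.460000, y=1.033280: f=-0.795626 → y ← 1.033280 + 0.46·(-0.795626) = 0.667292
x=0.920000, y=0.667292: f=-0.513815 → y ← 0.667292 + 0.46·(-0.513815) = 0.430937
x=1.380000, y=0.430937: f=-0.331822 → y ← 0.430937 + 0.46·(-0.331822) = 0.278299
y(1.84) ≈ 0.2783

0.2783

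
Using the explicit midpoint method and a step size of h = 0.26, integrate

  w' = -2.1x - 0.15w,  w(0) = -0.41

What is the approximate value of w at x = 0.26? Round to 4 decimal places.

-0.4653

Midpoint: k1 = f(x_n, w_n); k2 = f(x_n + h/2, w_n + (h/2)·k1); w_{n+1} = w_n + h·k2.
x=0.000000, w=-0.410000:
  k1 = f(0.000000, -0.410000) = 0.061500
  k2 = f(0.130000, -0.402005) = -0.212699
  w ← -0.410000 + 0.26·(-0.212699) = -0.465302
w(0.26) ≈ -0.4653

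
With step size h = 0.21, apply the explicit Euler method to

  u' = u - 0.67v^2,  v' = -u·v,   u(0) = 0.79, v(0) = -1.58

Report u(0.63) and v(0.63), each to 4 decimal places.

0.4033, -1.0328

Euler on (u,v): u_{n+1} = u_n + h·u', v_{n+1} = v_n + h·v'.
0.000000: (0.790000, -1.580000); f=(-0.882588, 1.248200) → (0.604657, -1.317878)
0.210000: (0.604657, -1.317878); f=(-0.559001, 0.796864) → (0.487266, -1.150537)
0.420000: (0.487266, -1.150537); f=(-0.399636, 0.560618) → (0.403343, -1.032807)
(u(0.63), v(0.63)) ≈ (0.4033, -1.0328)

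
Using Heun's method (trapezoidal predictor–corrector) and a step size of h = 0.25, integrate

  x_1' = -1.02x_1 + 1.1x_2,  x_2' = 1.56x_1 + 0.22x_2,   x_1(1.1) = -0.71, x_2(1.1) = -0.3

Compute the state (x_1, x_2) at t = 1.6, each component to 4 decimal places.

-0.6963, -0.8796

Heun on (x_1,x_2): k1 = f(t_n, state_n); k2 = f(t_n + h, state_n + h·k1); state_{n+1} = state_n + (h/2)·(k1 + k2).
1.100000: (-0.710000, -0.300000)
  k1 = (0.394200, -1.173600)
  predictor → (-0.611450, -0.593400)
  k2 = (-0.029061, -1.084410)
  → (-0.664358, -0.582251)
1.350000: (-0.664358, -0.582251)
  k1 = (0.037168, -1.164493)
  predictor → (-0.655066, -0.873375)
  k2 = (-0.292545, -1.214045)
  → (-0.696280, -0.879568)
(x_1(1.6), x_2(1.6)) ≈ (-0.6963, -0.8796)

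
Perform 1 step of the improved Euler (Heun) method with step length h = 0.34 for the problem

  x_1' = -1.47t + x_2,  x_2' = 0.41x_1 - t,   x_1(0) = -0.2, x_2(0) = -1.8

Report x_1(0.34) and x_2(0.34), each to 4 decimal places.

-0.9017, -1.9283

Heun on (x_1,x_2): k1 = f(t_n, state_n); k2 = f(t_n + h, state_n + h·k1); state_{n+1} = state_n + (h/2)·(k1 + k2).
0.000000: (-0.200000, -1.800000)
  k1 = (-1.800000, -0.082000)
  predictor → (-0.812000, -1.827880)
  k2 = (-2.327680, -0.672920)
  → (-0.901706, -1.928336)
(x_1(0.34), x_2(0.34)) ≈ (-0.9017, -1.9283)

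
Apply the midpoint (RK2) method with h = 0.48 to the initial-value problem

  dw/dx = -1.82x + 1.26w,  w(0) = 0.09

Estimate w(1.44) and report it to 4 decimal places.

-2.8089

Midpoint: k1 = f(x_n, w_n); k2 = f(x_n + h/2, w_n + (h/2)·k1); w_{n+1} = w_n + h·k2.
x=0.000000, w=0.090000:
  k1 = f(0.000000, 0.090000) = 0.113400
  k2 = f(0.240000, 0.117216) = -0.289108
  w ← 0.090000 + 0.48·(-0.289108) = -0.048772
x=0.480000, w=-0.048772:
  k1 = f(0.480000, -0.048772) = -0.935052
  k2 = f(0.720000, -0.273184) = -1.654612
  w ← -0.048772 + 0.48·(-1.654612) = -0.842986
x=0.960000, w=-0.842986:
  k1 = f(0.960000, -0.842986) = -2.809362
  k2 = f(1.200000, -1.517233) = -4.095713
  w ← -0.842986 + 0.48·(-4.095713) = -2.808928
w(1.44) ≈ -2.8089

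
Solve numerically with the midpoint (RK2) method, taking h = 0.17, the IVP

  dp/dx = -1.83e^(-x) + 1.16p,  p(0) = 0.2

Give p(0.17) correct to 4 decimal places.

Midpoint: k1 = f(x_n, p_n); k2 = f(x_n + h/2, p_n + (h/2)·k1); p_{n+1} = p_n + h·k2.
x=0.000000, p=0.200000:
  k1 = f(0.000000, 0.200000) = -1.598000
  k2 = f(0.085000, 0.064170) = -1.606440
  p ← 0.200000 + 0.17·(-1.606440) = -0.073095
p(0.17) ≈ -0.0731

-0.0731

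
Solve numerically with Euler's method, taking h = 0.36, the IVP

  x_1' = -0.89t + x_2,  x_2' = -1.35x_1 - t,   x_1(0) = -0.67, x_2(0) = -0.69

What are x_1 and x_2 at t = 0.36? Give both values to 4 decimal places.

-0.9184, -0.3644

Euler on (x_1,x_2): x_1_{n+1} = x_1_n + h·x_1', x_2_{n+1} = x_2_n + h·x_2'.
0.000000: (-0.670000, -0.690000); f=(-0.690000, 0.904500) → (-0.918400, -0.364380)
(x_1(0.36), x_2(0.36)) ≈ (-0.9184, -0.3644)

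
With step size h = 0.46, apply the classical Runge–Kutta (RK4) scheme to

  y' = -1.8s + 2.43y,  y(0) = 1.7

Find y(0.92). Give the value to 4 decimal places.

13.8830

RK4: k1 = f(s_n, y_n); k2 = f(s_n + h/2, y_n + (h/2)·k1); k3 = f(s_n + h/2, y_n + (h/2)·k2); k4 = f(s_n + h, y_n + h·k3); y_{n+1} = y_n + (h/6)·(k1 + 2k2 + 2k3 + k4).
s=0.000000, y=1.700000:
  k1 = f(0.000000, 1.700000) = 4.131000
  k2 = f(0.230000, 2.650130) = 6.025816
  k3 = f(0.230000, 3.085938) = 7.084829
  k4 = f(0.460000, 4.959021) = 11.222421
  y ← 1.700000 + (0.46/6)·(k1 + 2k2 + 2k3 + k4) = 4.887394
s=0.460000, y=4.887394:
  k1 = f(0.460000, 4.887394) = 11.048368
  k2 = f(0.690000, 7.428519) = 16.809302
  k3 = f(0.690000, 8.753534) = 20.029087
  k4 = f(0.920000, 14.100775) = 32.608882
  y ← 4.887394 + (0.46/6)·(k1 + 2k2 + 2k3 + k4) = 13.883003
y(0.92) ≈ 13.8830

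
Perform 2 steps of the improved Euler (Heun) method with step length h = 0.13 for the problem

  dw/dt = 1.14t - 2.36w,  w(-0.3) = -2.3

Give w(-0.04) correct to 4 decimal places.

-1.2928

Heun: k1 = f(t_n, w_n); k2 = f(t_n + h, w_n + h·k1); w_{n+1} = w_n + (h/2)·(k1 + k2).
t=-0.300000, w=-2.300000:
  k1 = f(-0.300000, -2.300000) = 5.086000
  k2 = f(-0.170000, -1.638820) = 3.673815
  w ← -2.300000 + (0.13/2)·(5.086000 + 3.673815) = -1.730612
t=-0.170000, w=-1.730612:
  k1 = f(-0.170000, -1.730612) = 3.890444
  k2 = f(-0.040000, -1.224854) = 2.845056
  w ← -1.730612 + (0.13/2)·(3.890444 + 2.845056) = -1.292804
w(-0.04) ≈ -1.2928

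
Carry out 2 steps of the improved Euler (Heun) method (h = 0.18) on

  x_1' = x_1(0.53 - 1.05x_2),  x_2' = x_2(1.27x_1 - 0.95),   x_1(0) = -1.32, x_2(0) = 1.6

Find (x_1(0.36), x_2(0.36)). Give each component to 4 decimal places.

Heun on (x_1,x_2): k1 = f(x_n, state_n); k2 = f(x_n + h, state_n + h·k1); state_{n+1} = state_n + (h/2)·(k1 + k2).
0.000000: (-1.320000, 1.600000)
  k1 = (1.518000, -4.202240)
  predictor → (-1.046760, 0.843597)
  k2 = (0.372413, -1.922882)
  → (-1.149863, 1.048739)
0.180000: (-1.149863, 1.048739)
  k1 = (0.656774, -2.527803)
  predictor → (-1.031644, 0.593735)
  k2 = (0.096377, -1.341951)
  → (-1.082079, 0.700461)
(x_1(0.36), x_2(0.36)) ≈ (-1.0821, 0.7005)

-1.0821, 0.7005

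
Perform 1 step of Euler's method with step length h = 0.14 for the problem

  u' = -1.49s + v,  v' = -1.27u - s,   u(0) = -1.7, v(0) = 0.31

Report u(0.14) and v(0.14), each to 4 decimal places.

Euler on (u,v): u_{n+1} = u_n + h·u', v_{n+1} = v_n + h·v'.
0.000000: (-1.700000, 0.310000); f=(0.310000, 2.159000) → (-1.656600, 0.612260)
(u(0.14), v(0.14)) ≈ (-1.6566, 0.6123)

-1.6566, 0.6123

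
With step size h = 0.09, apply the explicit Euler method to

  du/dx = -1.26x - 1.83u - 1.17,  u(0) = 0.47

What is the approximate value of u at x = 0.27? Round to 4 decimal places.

-0.0217

Euler: u_{n+1} = u_n + h·f(x_n, u_n).
x=0.000000, u=0.470000: f=-2.030100 → u ← 0.470000 + 0.09·(-2.030100) = 0.287291
x=0.090000, u=0.287291: f=-1.809143 → u ← 0.287291 + 0.09·(-1.809143) = 0.124468
x=0.180000, u=0.124468: f=-1.624577 → u ← 0.124468 + 0.09·(-1.624577) = -0.021744
u(0.27) ≈ -0.0217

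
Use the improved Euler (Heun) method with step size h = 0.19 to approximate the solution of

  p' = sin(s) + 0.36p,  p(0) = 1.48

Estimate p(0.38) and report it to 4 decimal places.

1.7704

Heun: k1 = f(s_n, p_n); k2 = f(s_n + h, p_n + h·k1); p_{n+1} = p_n + (h/2)·(k1 + k2).
s=0.000000, p=1.480000:
  k1 = f(0.000000, 1.480000) = 0.532800
  k2 = f(0.190000, 1.581232) = 0.758102
  p ← 1.480000 + (0.19/2)·(0.532800 + 0.758102) = 1.602636
s=0.190000, p=1.602636:
  k1 = f(0.190000, 1.602636) = 0.765808
  k2 = f(0.380000, 1.748139) = 1.000251
  p ← 1.602636 + (0.19/2)·(0.765808 + 1.000251) = 1.770411
p(0.38) ≈ 1.7704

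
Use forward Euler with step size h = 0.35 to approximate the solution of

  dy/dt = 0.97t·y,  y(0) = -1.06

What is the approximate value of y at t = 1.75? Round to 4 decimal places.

-2.9374

Euler: y_{n+1} = y_n + h·f(t_n, y_n).
t=0.000000, y=-1.060000: f=0.000000 → y ← -1.060000 + 0.35·0.000000 = -1.060000
t=0.350000, y=-1.060000: f=-0.359870 → y ← -1.060000 + 0.35·(-0.359870) = -1.185955
t=0.700000, y=-1.185955: f=-0.805263 → y ← -1.185955 + 0.35·(-0.805263) = -1.467797
t=1.050000, y=-1.467797: f=-1.494951 → y ← -1.467797 + 0.35·(-1.494951) = -1.991029
t=1.400000, y=-1.991029: f=-2.703818 → y ← -1.991029 + 0.35·(-2.703818) = -2.937366
y(1.75) ≈ -2.9374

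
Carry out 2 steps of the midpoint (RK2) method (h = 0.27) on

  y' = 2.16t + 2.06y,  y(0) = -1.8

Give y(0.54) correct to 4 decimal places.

-4.8541

Midpoint: k1 = f(t_n, y_n); k2 = f(t_n + h/2, y_n + (h/2)·k1); y_{n+1} = y_n + h·k2.
t=0.000000, y=-1.800000:
  k1 = f(0.000000, -1.800000) = -3.708000
  k2 = f(0.135000, -2.300580) = -4.447595
  y ← -1.800000 + 0.27·(-4.447595) = -3.000851
t=0.270000, y=-3.000851:
  k1 = f(0.270000, -3.000851) = -5.598552
  k2 = f(0.405000, -3.756655) = -6.863910
  y ← -3.000851 + 0.27·(-6.863910) = -4.854106
y(0.54) ≈ -4.8541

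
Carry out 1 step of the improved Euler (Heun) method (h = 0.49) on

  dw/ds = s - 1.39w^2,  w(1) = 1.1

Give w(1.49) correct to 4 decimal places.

Heun: k1 = f(s_n, w_n); k2 = f(s_n + h, w_n + h·k1); w_{n+1} = w_n + (h/2)·(k1 + k2).
s=1.000000, w=1.100000:
  k1 = f(1.000000, 1.100000) = -0.681900
  k2 = f(1.490000, 0.765869) = 0.674688
  w ← 1.100000 + (0.49/2)·(-0.681900 + 0.674688) = 1.098233
w(1.49) ≈ 1.0982

1.0982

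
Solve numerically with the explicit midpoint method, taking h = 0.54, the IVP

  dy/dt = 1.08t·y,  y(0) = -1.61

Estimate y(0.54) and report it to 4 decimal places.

-1.8635

Midpoint: k1 = f(t_n, y_n); k2 = f(t_n + h/2, y_n + (h/2)·k1); y_{n+1} = y_n + h·k2.
t=0.000000, y=-1.610000:
  k1 = f(0.000000, -1.610000) = 0.000000
  k2 = f(0.270000, -1.610000) = -0.469476
  y ← -1.610000 + 0.54·(-0.469476) = -1.863517
y(0.54) ≈ -1.8635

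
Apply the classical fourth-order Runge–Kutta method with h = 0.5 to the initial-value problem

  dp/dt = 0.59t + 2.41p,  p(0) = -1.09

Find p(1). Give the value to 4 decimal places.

-11.1787

RK4: k1 = f(t_n, p_n); k2 = f(t_n + h/2, p_n + (h/2)·k1); k3 = f(t_n + h/2, p_n + (h/2)·k2); k4 = f(t_n + h, p_n + h·k3); p_{n+1} = p_n + (h/6)·(k1 + 2k2 + 2k3 + k4).
t=0.000000, p=-1.090000:
  k1 = f(0.000000, -1.090000) = -2.626900
  k2 = f(0.250000, -1.746725) = -4.062107
  k3 = f(0.250000, -2.105527) = -4.926820
  k4 = f(0.500000, -3.553410) = -8.268718
  p ← -1.090000 + (0.5/6)·(k1 + 2k2 + 2k3 + k4) = -3.496123
t=0.500000, p=-3.496123:
  k1 = f(0.500000, -3.496123) = -8.130656
  k2 = f(0.750000, -5.528786) = -12.881875
  k3 = f(0.750000, -6.716591) = -15.744485
  k4 = f(1.000000, -11.368365) = -26.807760
  p ← -3.496123 + (0.5/6)·(k1 + 2k2 + 2k3 + k4) = -11.178717
p(1) ≈ -11.1787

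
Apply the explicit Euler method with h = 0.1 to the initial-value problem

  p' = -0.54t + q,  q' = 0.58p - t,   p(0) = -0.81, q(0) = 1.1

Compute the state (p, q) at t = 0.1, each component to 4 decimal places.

-0.7000, 1.0530

Euler on (p,q): p_{n+1} = p_n + h·p', q_{n+1} = q_n + h·q'.
0.000000: (-0.810000, 1.100000); f=(1.100000, -0.469800) → (-0.700000, 1.053020)
(p(0.1), q(0.1)) ≈ (-0.7000, 1.0530)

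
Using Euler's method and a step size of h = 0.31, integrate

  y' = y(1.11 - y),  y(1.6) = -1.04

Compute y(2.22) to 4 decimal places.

Euler: y_{n+1} = y_n + h·f(t_n, y_n).
t=1.600000, y=-1.040000: f=-2.236000 → y ← -1.040000 + 0.31·(-2.236000) = -1.733160
t=1.910000, y=-1.733160: f=-4.927651 → y ← -1.733160 + 0.31·(-4.927651) = -3.260732
y(2.22) ≈ -3.2607

-3.2607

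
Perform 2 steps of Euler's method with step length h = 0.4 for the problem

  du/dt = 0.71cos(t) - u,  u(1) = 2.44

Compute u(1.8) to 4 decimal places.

Euler: u_{n+1} = u_n + h·f(t_n, u_n).
t=1.000000, u=2.440000: f=-2.056385 → u ← 2.440000 + 0.4·(-2.056385) = 1.617446
t=1.400000, u=1.617446: f=-1.496769 → u ← 1.617446 + 0.4·(-1.496769) = 1.018738
u(1.8) ≈ 1.0187

1.0187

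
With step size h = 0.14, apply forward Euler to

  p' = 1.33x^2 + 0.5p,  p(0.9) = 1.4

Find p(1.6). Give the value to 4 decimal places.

3.4489

Euler: p_{n+1} = p_n + h·f(x_n, p_n).
x=0.900000, p=1.400000: f=1.777300 → p ← 1.400000 + 0.14·1.777300 = 1.648822
x=1.040000, p=1.648822: f=2.262939 → p ← 1.648822 + 0.14·2.262939 = 1.965633
x=1.180000, p=1.965633: f=2.834709 → p ← 1.965633 + 0.14·2.834709 = 2.362493
x=1.320000, p=2.362493: f=3.498638 → p ← 2.362493 + 0.14·3.498638 = 2.852302
x=1.460000, p=2.852302: f=4.261179 → p ← 2.852302 + 0.14·4.261179 = 3.448867
p(1.6) ≈ 3.4489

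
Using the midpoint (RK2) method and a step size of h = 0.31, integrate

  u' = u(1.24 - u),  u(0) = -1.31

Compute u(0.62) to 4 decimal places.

-12.9809

Midpoint: k1 = f(t_n, u_n); k2 = f(t_n + h/2, u_n + (h/2)·k1); u_{n+1} = u_n + h·k2.
t=0.000000, u=-1.310000:
  k1 = f(0.000000, -1.310000) = -3.340500
  k2 = f(0.155000, -1.827778) = -5.607215
  u ← -1.310000 + 0.31·(-5.607215) = -3.048237
t=0.310000, u=-3.048237:
  k1 = f(0.310000, -3.048237) = -13.071559
  k2 = f(0.465000, -5.074328) = -32.040974
  u ← -3.048237 + 0.31·(-32.040974) = -12.980939
u(0.62) ≈ -12.9809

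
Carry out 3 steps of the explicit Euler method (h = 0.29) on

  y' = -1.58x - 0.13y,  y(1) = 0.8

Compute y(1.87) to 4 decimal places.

Euler: y_{n+1} = y_n + h·f(x_n, y_n).
x=1.000000, y=0.800000: f=-1.684000 → y ← 0.800000 + 0.29·(-1.684000) = 0.311640
x=1.290000, y=0.311640: f=-2.078713 → y ← 0.311640 + 0.29·(-2.078713) = -0.291187
x=1.580000, y=-0.291187: f=-2.458546 → y ← -0.291187 + 0.29·(-2.458546) = -1.004165
y(1.87) ≈ -1.0042

-1.0042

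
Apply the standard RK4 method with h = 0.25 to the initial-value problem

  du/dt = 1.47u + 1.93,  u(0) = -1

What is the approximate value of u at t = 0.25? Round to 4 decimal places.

-0.8610

RK4: k1 = f(t_n, u_n); k2 = f(t_n + h/2, u_n + (h/2)·k1); k3 = f(t_n + h/2, u_n + (h/2)·k2); k4 = f(t_n + h, u_n + h·k3); u_{n+1} = u_n + (h/6)·(k1 + 2k2 + 2k3 + k4).
t=0.000000, u=-1.000000:
  k1 = f(0.000000, -1.000000) = 0.460000
  k2 = f(0.125000, -0.942500) = 0.544525
  k3 = f(0.125000, -0.931934) = 0.560056
  k4 = f(0.250000, -0.859986) = 0.665821
  u ← -1.000000 + (0.25/6)·(k1 + 2k2 + 2k3 + k4) = -0.861042
u(0.25) ≈ -0.8610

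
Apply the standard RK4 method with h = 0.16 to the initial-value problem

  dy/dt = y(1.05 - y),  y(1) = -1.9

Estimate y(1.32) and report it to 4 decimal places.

RK4: k1 = f(t_n, y_n); k2 = f(t_n + h/2, y_n + (h/2)·k1); k3 = f(t_n + h/2, y_n + (h/2)·k2); k4 = f(t_n + h, y_n + h·k3); y_{n+1} = y_n + (h/6)·(k1 + 2k2 + 2k3 + k4).
t=1.000000, y=-1.900000:
  k1 = f(1.000000, -1.900000) = -5.605000
  k2 = f(1.080000, -2.348400) = -7.980803
  k3 = f(1.080000, -2.538464) = -9.109188
  k4 = f(1.160000, -3.357470) = -14.797949
  y ← -1.900000 + (0.16/6)·(k1 + 2k2 + 2k3 + k4) = -3.355545
t=1.160000, y=-3.355545:
  k1 = f(1.160000, -3.355545) = -14.783003
  k2 = f(1.240000, -4.538185) = -25.360218
  k3 = f(1.240000, -5.384362) = -34.644937
  k4 = f(1.320000, -8.898735) = -88.531150
  y ← -3.355545 + (0.16/6)·(k1 + 2k2 + 2k3 + k4) = -9.310864
y(1.32) ≈ -9.3109

-9.3109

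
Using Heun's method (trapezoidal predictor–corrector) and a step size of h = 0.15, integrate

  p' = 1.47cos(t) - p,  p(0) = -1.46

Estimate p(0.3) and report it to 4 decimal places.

-0.7104

Heun: k1 = f(t_n, p_n); k2 = f(t_n + h, p_n + h·k1); p_{n+1} = p_n + (h/2)·(k1 + k2).
t=0.000000, p=-1.460000:
  k1 = f(0.000000, -1.460000) = 2.930000
  k2 = f(0.150000, -1.020500) = 2.473993
  p ← -1.460000 + (0.15/2)·(2.930000 + 2.473993) = -1.054700
t=0.150000, p=-1.054700:
  k1 = f(0.150000, -1.054700) = 2.508194
  k2 = f(0.300000, -0.678471) = 2.082816
  p ← -1.054700 + (0.15/2)·(2.508194 + 2.082816) = -0.710375
p(0.3) ≈ -0.7104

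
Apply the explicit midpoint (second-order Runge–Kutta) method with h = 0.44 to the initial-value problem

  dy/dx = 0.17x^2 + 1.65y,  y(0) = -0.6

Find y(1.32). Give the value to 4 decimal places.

-4.5239

Midpoint: k1 = f(x_n, y_n); k2 = f(x_n + h/2, y_n + (h/2)·k1); y_{n+1} = y_n + h·k2.
x=0.000000, y=-0.600000:
  k1 = f(0.000000, -0.600000) = -0.990000
  k2 = f(0.220000, -0.817800) = -1.341142
  y ← -0.600000 + 0.44·(-1.341142) = -1.190102
x=0.440000, y=-1.190102:
  k1 = f(0.440000, -1.190102) = -1.930757
  k2 = f(0.660000, -1.614869) = -2.590482
  y ← -1.190102 + 0.44·(-2.590482) = -2.329915
x=0.880000, y=-2.329915:
  k1 = f(0.880000, -2.329915) = -3.712711
  k2 = f(1.100000, -3.146711) = -4.986373
  y ← -2.329915 + 0.44·(-4.986373) = -4.523919
y(1.32) ≈ -4.5239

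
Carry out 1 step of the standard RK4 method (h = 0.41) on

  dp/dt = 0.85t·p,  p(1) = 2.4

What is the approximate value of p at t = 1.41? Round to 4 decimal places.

RK4: k1 = f(t_n, p_n); k2 = f(t_n + h/2, p_n + (h/2)·k1); k3 = f(t_n + h/2, p_n + (h/2)·k2); k4 = f(t_n + h, p_n + h·k3); p_{n+1} = p_n + (h/6)·(k1 + 2k2 + 2k3 + k4).
t=1.000000, p=2.400000:
  k1 = f(1.000000, 2.400000) = 2.040000
  k2 = f(1.205000, 2.818200) = 2.886541
  k3 = f(1.205000, 2.991741) = 3.064291
  k4 = f(1.410000, 3.656359) = 4.382146
  p ← 2.400000 + (0.41/6)·(k1 + 2k2 + 2k3 + k4) = 3.652127
p(1.41) ≈ 3.6521

3.6521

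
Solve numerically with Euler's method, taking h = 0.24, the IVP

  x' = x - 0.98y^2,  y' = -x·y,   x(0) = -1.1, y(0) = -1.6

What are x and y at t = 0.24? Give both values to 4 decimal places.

-1.9661, -2.0224

Euler on (x,y): x_{n+1} = x_n + h·x', y_{n+1} = y_n + h·y'.
0.000000: (-1.100000, -1.600000); f=(-3.608800, -1.760000) → (-1.966112, -2.022400)
(x(0.24), y(0.24)) ≈ (-1.9661, -2.0224)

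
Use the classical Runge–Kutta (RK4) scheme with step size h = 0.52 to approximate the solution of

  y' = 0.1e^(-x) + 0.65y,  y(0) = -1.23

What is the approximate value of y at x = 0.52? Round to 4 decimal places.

-1.6756

RK4: k1 = f(x_n, y_n); k2 = f(x_n + h/2, y_n + (h/2)·k1); k3 = f(x_n + h/2, y_n + (h/2)·k2); k4 = f(x_n + h, y_n + h·k3); y_{n+1} = y_n + (h/6)·(k1 + 2k2 + 2k3 + k4).
x=0.000000, y=-1.230000:
  k1 = f(0.000000, -1.230000) = -0.699500
  k2 = f(0.260000, -1.411870) = -0.840610
  k3 = f(0.260000, -1.448559) = -0.864458
  k4 = f(0.520000, -1.679518) = -1.032235
  y ← -1.230000 + (0.52/6)·(k1 + 2k2 + 2k3 + k4) = -1.675629
y(0.52) ≈ -1.6756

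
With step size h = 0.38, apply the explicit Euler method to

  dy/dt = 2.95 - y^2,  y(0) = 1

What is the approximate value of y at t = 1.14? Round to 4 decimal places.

Euler: y_{n+1} = y_n + h·f(t_n, y_n).
t=0.000000, y=1.000000: f=1.950000 → y ← 1.000000 + 0.38·1.950000 = 1.741000
t=0.380000, y=1.741000: f=-0.081081 → y ← 1.741000 + 0.38·(-0.081081) = 1.710189
t=0.760000, y=1.710189: f=0.025253 → y ← 1.710189 + 0.38·0.025253 = 1.719785
y(1.14) ≈ 1.7198

1.7198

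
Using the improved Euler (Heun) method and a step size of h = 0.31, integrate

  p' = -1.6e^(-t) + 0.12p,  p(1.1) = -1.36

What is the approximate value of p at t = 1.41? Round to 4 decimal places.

-1.5577

Heun: k1 = f(t_n, p_n); k2 = f(t_n + h, p_n + h·k1); p_{n+1} = p_n + (h/2)·(k1 + k2).
t=1.100000, p=-1.360000:
  k1 = f(1.100000, -1.360000) = -0.695794
  k2 = f(1.410000, -1.575696) = -0.579713
  p ← -1.360000 + (0.31/2)·(-0.695794 + (-0.579713)) = -1.557704
p(1.41) ≈ -1.5577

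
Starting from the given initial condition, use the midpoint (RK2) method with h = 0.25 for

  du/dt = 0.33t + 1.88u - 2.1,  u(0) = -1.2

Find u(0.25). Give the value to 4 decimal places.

-2.5346

Midpoint: k1 = f(t_n, u_n); k2 = f(t_n + h/2, u_n + (h/2)·k1); u_{n+1} = u_n + h·k2.
t=0.000000, u=-1.200000:
  k1 = f(0.000000, -1.200000) = -4.356000
  k2 = f(0.125000, -1.744500) = -5.338410
  u ← -1.200000 + 0.25·(-5.338410) = -2.534603
u(0.25) ≈ -2.5346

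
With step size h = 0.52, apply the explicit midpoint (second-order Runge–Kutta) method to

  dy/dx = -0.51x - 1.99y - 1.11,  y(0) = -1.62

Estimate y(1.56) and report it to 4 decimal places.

-0.9782

Midpoint: k1 = f(x_n, y_n); k2 = f(x_n + h/2, y_n + (h/2)·k1); y_{n+1} = y_n + h·k2.
x=0.000000, y=-1.620000:
  k1 = f(0.000000, -1.620000) = 2.113800
  k2 = f(0.260000, -1.070412) = 0.887520
  y ← -1.620000 + 0.52·0.887520 = -1.158490
x=0.520000, y=-1.158490:
  k1 = f(0.520000, -1.158490) = 0.930194
  k2 = f(0.780000, -0.916639) = 0.316312
  y ← -1.158490 + 0.52·0.316312 = -0.994008
x=1.040000, y=-0.994008:
  k1 = f(1.040000, -0.994008) = 0.337675
  k2 = f(1.300000, -0.906212) = 0.030362
  y ← -0.994008 + 0.52·0.030362 = -0.978219
y(1.56) ≈ -0.9782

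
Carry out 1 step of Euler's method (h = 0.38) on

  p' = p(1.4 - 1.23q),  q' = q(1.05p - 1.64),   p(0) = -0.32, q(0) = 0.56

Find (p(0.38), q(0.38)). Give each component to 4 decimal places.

Euler on (p,q): p_{n+1} = p_n + h·p', q_{n+1} = q_n + h·q'.
0.000000: (-0.320000, 0.560000); f=(-0.227584, -1.106560) → (-0.406482, 0.139507)
(p(0.38), q(0.38)) ≈ (-0.4065, 0.1395)

-0.4065, 0.1395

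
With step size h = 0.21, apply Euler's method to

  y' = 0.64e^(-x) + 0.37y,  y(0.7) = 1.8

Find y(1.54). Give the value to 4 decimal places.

Euler: y_{n+1} = y_n + h·f(x_n, y_n).
x=0.700000, y=1.800000: f=0.983815 → y ← 1.800000 + 0.21·0.983815 = 2.006601
x=0.910000, y=2.006601: f=1.000058 → y ← 2.006601 + 0.21·1.000058 = 2.216613
x=1.120000, y=2.216613: f=1.028966 → y ← 2.216613 + 0.21·1.028966 = 2.432696
x=1.330000, y=2.432696: f=1.069363 → y ← 2.432696 + 0.21·1.069363 = 2.657262
y(1.54) ≈ 2.6573

2.6573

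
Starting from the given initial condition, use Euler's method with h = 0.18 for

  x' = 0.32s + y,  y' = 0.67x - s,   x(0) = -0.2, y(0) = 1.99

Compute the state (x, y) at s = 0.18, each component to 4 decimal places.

0.1582, 1.9659

Euler on (x,y): x_{n+1} = x_n + h·x', y_{n+1} = y_n + h·y'.
0.000000: (-0.200000, 1.990000); f=(1.990000, -0.134000) → (0.158200, 1.965880)
(x(0.18), y(0.18)) ≈ (0.1582, 1.9659)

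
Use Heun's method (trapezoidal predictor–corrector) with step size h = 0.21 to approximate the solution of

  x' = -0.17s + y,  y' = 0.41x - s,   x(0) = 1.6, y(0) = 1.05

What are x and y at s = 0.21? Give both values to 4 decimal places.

1.8312, 1.1752

Heun on (x,y): k1 = f(s_n, state_n); k2 = f(s_n + h, state_n + h·k1); state_{n+1} = state_n + (h/2)·(k1 + k2).
0.000000: (1.600000, 1.050000)
  k1 = (1.050000, 0.656000)
  predictor → (1.820500, 1.187760)
  k2 = (1.152060, 0.536405)
  → (1.831216, 1.175203)
(x(0.21), y(0.21)) ≈ (1.8312, 1.1752)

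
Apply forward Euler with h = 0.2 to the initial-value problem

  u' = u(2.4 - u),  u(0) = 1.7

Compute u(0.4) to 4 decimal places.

Euler: u_{n+1} = u_n + h·f(x_n, u_n).
x=0.000000, u=1.700000: f=1.190000 → u ← 1.700000 + 0.2·1.190000 = 1.938000
x=0.200000, u=1.938000: f=0.895356 → u ← 1.938000 + 0.2·0.895356 = 2.117071
u(0.4) ≈ 2.1171

2.1171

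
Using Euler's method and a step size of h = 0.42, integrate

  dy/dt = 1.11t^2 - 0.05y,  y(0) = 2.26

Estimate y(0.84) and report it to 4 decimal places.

2.2483

Euler: y_{n+1} = y_n + h·f(t_n, y_n).
t=0.000000, y=2.260000: f=-0.113000 → y ← 2.260000 + 0.42·(-0.113000) = 2.212540
t=0.420000, y=2.212540: f=0.085177 → y ← 2.212540 + 0.42·0.085177 = 2.248314
y(0.84) ≈ 2.2483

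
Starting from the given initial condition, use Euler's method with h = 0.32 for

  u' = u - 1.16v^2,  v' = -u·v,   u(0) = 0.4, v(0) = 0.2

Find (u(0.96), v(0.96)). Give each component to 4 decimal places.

0.8713, 0.1147

Euler on (u,v): u_{n+1} = u_n + h·u', v_{n+1} = v_n + h·v'.
0.000000: (0.400000, 0.200000); f=(0.353600, -0.080000) → (0.513152, 0.174400)
0.320000: (0.513152, 0.174400); f=(0.477870, -0.089494) → (0.666070, 0.145762)
0.640000: (0.666070, 0.145762); f=(0.641424, -0.097088) → (0.871326, 0.114694)
(u(0.96), v(0.96)) ≈ (0.8713, 0.1147)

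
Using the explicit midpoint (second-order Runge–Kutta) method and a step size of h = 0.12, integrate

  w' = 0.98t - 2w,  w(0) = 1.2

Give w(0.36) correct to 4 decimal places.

0.6406

Midpoint: k1 = f(t_n, w_n); k2 = f(t_n + h/2, w_n + (h/2)·k1); w_{n+1} = w_n + h·k2.
t=0.000000, w=1.200000:
  k1 = f(0.000000, 1.200000) = -2.400000
  k2 = f(0.060000, 1.056000) = -2.053200
  w ← 1.200000 + 0.12·(-2.053200) = 0.953616
t=0.120000, w=0.953616:
  k1 = f(0.120000, 0.953616) = -1.789632
  k2 = f(0.180000, 0.846238) = -1.516076
  w ← 0.953616 + 0.12·(-1.516076) = 0.771687
t=0.240000, w=0.771687:
  k1 = f(0.240000, 0.771687) = -1.308174
  k2 = f(0.300000, 0.693196) = -1.092393
  w ← 0.771687 + 0.12·(-1.092393) = 0.640600
w(0.36) ≈ 0.6406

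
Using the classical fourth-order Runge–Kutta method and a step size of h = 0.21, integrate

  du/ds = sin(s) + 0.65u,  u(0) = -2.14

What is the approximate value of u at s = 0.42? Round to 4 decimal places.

RK4: k1 = f(s_n, u_n); k2 = f(s_n + h/2, u_n + (h/2)·k1); k3 = f(s_n + h/2, u_n + (h/2)·k2); k4 = f(s_n + h, u_n + h·k3); u_{n+1} = u_n + (h/6)·(k1 + 2k2 + 2k3 + k4).
s=0.000000, u=-2.140000:
  k1 = f(0.000000, -2.140000) = -1.391000
  k2 = f(0.105000, -2.286055) = -1.381129
  k3 = f(0.105000, -2.285019) = -1.380455
  k4 = f(0.210000, -2.429896) = -1.370972
  u ← -2.140000 + (0.21/6)·(k1 + 2k2 + 2k3 + k4) = -2.429980
s=0.210000, u=-2.429980:
  k1 = f(0.210000, -2.429980) = -1.371027
  k2 = f(0.315000, -2.573938) = -1.363243
  k3 = f(0.315000, -2.573120) = -1.362712
  k4 = f(0.420000, -2.716149) = -1.357737
  u ← -2.429980 + (0.21/6)·(k1 + 2k2 + 2k3 + k4) = -2.716303
u(0.42) ≈ -2.7163

-2.7163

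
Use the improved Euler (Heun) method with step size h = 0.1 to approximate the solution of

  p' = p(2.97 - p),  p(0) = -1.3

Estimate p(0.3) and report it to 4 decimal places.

Heun: k1 = f(t_n, p_n); k2 = f(t_n + h, p_n + h·k1); p_{n+1} = p_n + (h/2)·(k1 + k2).
t=0.000000, p=-1.300000:
  k1 = f(0.000000, -1.300000) = -5.551000
  k2 = f(0.100000, -1.855100) = -8.951043
  p ← -1.300000 + (0.1/2)·(-5.551000 + (-8.951043)) = -2.025102
t=0.100000, p=-2.025102:
  k1 = f(0.100000, -2.025102) = -10.115592
  k2 = f(0.200000, -3.036661) = -18.240196
  p ← -2.025102 + (0.1/2)·(-10.115592 + (-18.240196)) = -3.442892
t=0.200000, p=-3.442892:
  k1 = f(0.200000, -3.442892) = -22.078890
  k2 = f(0.300000, -5.650781) = -48.714140
  p ← -3.442892 + (0.1/2)·(-22.078890 + (-48.714140)) = -6.982543
p(0.3) ≈ -6.9825

-6.9825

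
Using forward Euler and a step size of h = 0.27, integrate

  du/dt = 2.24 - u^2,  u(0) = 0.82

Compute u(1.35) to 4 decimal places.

Euler: u_{n+1} = u_n + h·f(t_n, u_n).
t=0.000000, u=0.820000: f=1.567600 → u ← 0.820000 + 0.27·1.567600 = 1.243252
t=0.270000, u=1.243252: f=0.694324 → u ← 1.243252 + 0.27·0.694324 = 1.430720
t=0.540000, u=1.430720: f=0.193041 → u ← 1.430720 + 0.27·0.193041 = 1.482841
t=0.810000, u=1.482841: f=0.041183 → u ← 1.482841 + 0.27·0.041183 = 1.493960
t=1.080000, u=1.493960: f=0.008083 → u ← 1.493960 + 0.27·0.008083 = 1.496143
u(1.35) ≈ 1.4961

1.4961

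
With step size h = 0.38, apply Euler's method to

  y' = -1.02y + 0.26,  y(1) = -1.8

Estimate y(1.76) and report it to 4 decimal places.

Euler: y_{n+1} = y_n + h·f(s_n, y_n).
s=1.000000, y=-1.800000: f=2.096000 → y ← -1.800000 + 0.38·2.096000 = -1.003520
s=1.380000, y=-1.003520: f=1.283590 → y ← -1.003520 + 0.38·1.283590 = -0.515756
y(1.76) ≈ -0.5158

-0.5158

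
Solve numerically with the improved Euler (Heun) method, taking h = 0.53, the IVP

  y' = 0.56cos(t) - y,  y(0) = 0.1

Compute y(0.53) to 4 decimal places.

Heun: k1 = f(t_n, y_n); k2 = f(t_n + h, y_n + h·k1); y_{n+1} = y_n + (h/2)·(k1 + k2).
t=0.000000, y=0.100000:
  k1 = f(0.000000, 0.100000) = 0.460000
  k2 = f(0.530000, 0.343800) = 0.139372
  y ← 0.100000 + (0.53/2)·(0.460000 + 0.139372) = 0.258834
y(0.53) ≈ 0.2588

0.2588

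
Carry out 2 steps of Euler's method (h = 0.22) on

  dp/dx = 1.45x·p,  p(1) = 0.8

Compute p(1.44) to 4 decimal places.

Euler: p_{n+1} = p_n + h·f(x_n, p_n).
x=1.000000, p=0.800000: f=1.160000 → p ← 0.800000 + 0.22·1.160000 = 1.055200
x=1.220000, p=1.055200: f=1.866649 → p ← 1.055200 + 0.22·1.866649 = 1.465863
p(1.44) ≈ 1.4659

1.4659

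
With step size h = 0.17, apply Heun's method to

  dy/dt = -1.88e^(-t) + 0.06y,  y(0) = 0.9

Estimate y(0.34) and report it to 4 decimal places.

Heun: k1 = f(t_n, y_n); k2 = f(t_n + h, y_n + h·k1); y_{n+1} = y_n + (h/2)·(k1 + k2).
t=0.000000, y=0.900000:
  k1 = f(0.000000, 0.900000) = -1.826000
  k2 = f(0.170000, 0.589580) = -1.550715
  y ← 0.900000 + (0.17/2)·(-1.826000 + (-1.550715)) = 0.612979
t=0.170000, y=0.612979:
  k1 = f(0.170000, 0.612979) = -1.549311
  k2 = f(0.340000, 0.349596) = -1.317152
  y ← 0.612979 + (0.17/2)·(-1.549311 + (-1.317152)) = 0.369330
y(0.34) ≈ 0.3693

0.3693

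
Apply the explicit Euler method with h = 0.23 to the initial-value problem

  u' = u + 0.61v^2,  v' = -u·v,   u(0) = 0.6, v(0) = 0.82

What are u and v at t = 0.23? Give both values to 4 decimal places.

0.8323, 0.7068

Euler on (u,v): u_{n+1} = u_n + h·u', v_{n+1} = v_n + h·v'.
0.000000: (0.600000, 0.820000); f=(1.010164, -0.492000) → (0.832338, 0.706840)
(u(0.23), v(0.23)) ≈ (0.8323, 0.7068)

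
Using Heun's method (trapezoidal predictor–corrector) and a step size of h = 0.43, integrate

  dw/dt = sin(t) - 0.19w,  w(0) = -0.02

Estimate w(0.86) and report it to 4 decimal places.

Heun: k1 = f(t_n, w_n); k2 = f(t_n + h, w_n + h·k1); w_{n+1} = w_n + (h/2)·(k1 + k2).
t=0.000000, w=-0.020000:
  k1 = f(0.000000, -0.020000) = 0.003800
  k2 = f(0.430000, -0.018366) = 0.420360
  w ← -0.020000 + (0.43/2)·(0.003800 + 0.420360) = 0.071194
t=0.430000, w=0.071194:
  k1 = f(0.430000, 0.071194) = 0.403344
  k2 = f(0.860000, 0.244632) = 0.711362
  w ← 0.071194 + (0.43/2)·(0.403344 + 0.711362) = 0.310856
w(0.86) ≈ 0.3109

0.3109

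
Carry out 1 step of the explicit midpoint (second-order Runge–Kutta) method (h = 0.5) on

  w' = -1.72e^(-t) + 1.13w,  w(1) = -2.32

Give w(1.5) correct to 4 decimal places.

-4.3369

Midpoint: k1 = f(t_n, w_n); k2 = f(t_n + h/2, w_n + (h/2)·k1); w_{n+1} = w_n + h·k2.
t=1.000000, w=-2.320000:
  k1 = f(1.000000, -2.320000) = -3.254353
  k2 = f(1.250000, -3.133588) = -4.033743
  w ← -2.320000 + 0.5·(-4.033743) = -4.336871
w(1.5) ≈ -4.3369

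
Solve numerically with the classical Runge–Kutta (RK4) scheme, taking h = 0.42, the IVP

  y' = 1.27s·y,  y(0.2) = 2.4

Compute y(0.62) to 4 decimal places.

RK4: k1 = f(s_n, y_n); k2 = f(s_n + h/2, y_n + (h/2)·k1); k3 = f(s_n + h/2, y_n + (h/2)·k2); k4 = f(s_n + h, y_n + h·k3); y_{n+1} = y_n + (h/6)·(k1 + 2k2 + 2k3 + k4).
s=0.200000, y=2.400000:
  k1 = f(0.200000, 2.400000) = 0.609600
  k2 = f(0.410000, 2.528016) = 1.316338
  k3 = f(0.410000, 2.676431) = 1.393618
  k4 = f(0.620000, 2.985319) = 2.350640
  y ← 2.400000 + (0.42/6)·(k1 + 2k2 + 2k3 + k4) = 2.986611
y(0.62) ≈ 2.9866

2.9866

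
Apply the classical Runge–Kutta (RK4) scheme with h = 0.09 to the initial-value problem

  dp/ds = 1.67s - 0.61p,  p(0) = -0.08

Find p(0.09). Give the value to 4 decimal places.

-0.0691

RK4: k1 = f(s_n, p_n); k2 = f(s_n + h/2, p_n + (h/2)·k1); k3 = f(s_n + h/2, p_n + (h/2)·k2); k4 = f(s_n + h, p_n + h·k3); p_{n+1} = p_n + (h/6)·(k1 + 2k2 + 2k3 + k4).
s=0.000000, p=-0.080000:
  k1 = f(0.000000, -0.080000) = 0.048800
  k2 = f(0.045000, -0.077804) = 0.122610
  k3 = f(0.045000, -0.074483) = 0.120584
  k4 = f(0.090000, -0.069147) = 0.192480
  p ← -0.080000 + (0.09/6)·(k1 + 2k2 + 2k3 + k4) = -0.069085
p(0.09) ≈ -0.0691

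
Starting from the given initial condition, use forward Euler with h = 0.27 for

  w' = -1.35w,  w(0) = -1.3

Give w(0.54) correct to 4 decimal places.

Euler: w_{n+1} = w_n + h·f(x_n, w_n).
x=0.000000, w=-1.300000: f=1.755000 → w ← -1.300000 + 0.27·1.755000 = -0.826150
x=0.270000, w=-0.826150: f=1.115303 → w ← -0.826150 + 0.27·1.115303 = -0.525018
w(0.54) ≈ -0.5250

-0.5250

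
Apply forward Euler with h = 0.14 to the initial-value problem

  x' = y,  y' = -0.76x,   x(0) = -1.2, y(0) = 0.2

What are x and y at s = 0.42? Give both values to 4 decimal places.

-1.0628, 0.5722

Euler on (x,y): x_{n+1} = x_n + h·x', y_{n+1} = y_n + h·y'.
0.000000: (-1.200000, 0.200000); f=(0.200000, 0.912000) → (-1.172000, 0.327680)
0.140000: (-1.172000, 0.327680); f=(0.327680, 0.890720) → (-1.126125, 0.452381)
0.280000: (-1.126125, 0.452381); f=(0.452381, 0.855855) → (-1.062791, 0.572200)
(x(0.42), y(0.42)) ≈ (-1.0628, 0.5722)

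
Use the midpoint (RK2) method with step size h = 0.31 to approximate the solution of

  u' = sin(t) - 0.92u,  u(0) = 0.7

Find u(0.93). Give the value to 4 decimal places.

0.6152

Midpoint: k1 = f(t_n, u_n); k2 = f(t_n + h/2, u_n + (h/2)·k1); u_{n+1} = u_n + h·k2.
t=0.000000, u=0.700000:
  k1 = f(0.000000, 0.700000) = -0.644000
  k2 = f(0.155000, 0.600180) = -0.397786
  u ← 0.700000 + 0.31·(-0.397786) = 0.576686
t=0.310000, u=0.576686:
  k1 = f(0.310000, 0.576686) = -0.225493
  k2 = f(0.465000, 0.541735) = -0.049973
  u ← 0.576686 + 0.31·(-0.049973) = 0.561195
t=0.620000, u=0.561195:
  k1 = f(0.620000, 0.561195) = 0.064736
  k2 = f(0.775000, 0.571229) = 0.174186
  u ← 0.561195 + 0.31·0.174186 = 0.615192
u(0.93) ≈ 0.6152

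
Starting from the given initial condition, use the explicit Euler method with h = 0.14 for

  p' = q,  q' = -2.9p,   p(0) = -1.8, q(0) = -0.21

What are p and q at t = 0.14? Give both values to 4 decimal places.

Euler on (p,q): p_{n+1} = p_n + h·p', q_{n+1} = q_n + h·q'.
0.000000: (-1.800000, -0.210000); f=(-0.210000, 5.220000) → (-1.829400, 0.520800)
(p(0.14), q(0.14)) ≈ (-1.8294, 0.5208)

-1.8294, 0.5208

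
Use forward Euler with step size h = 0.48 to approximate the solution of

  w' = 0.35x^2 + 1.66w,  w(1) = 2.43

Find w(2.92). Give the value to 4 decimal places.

29.6507

Euler: w_{n+1} = w_n + h·f(x_n, w_n).
x=1.000000, w=2.430000: f=4.383800 → w ← 2.430000 + 0.48·4.383800 = 4.534224
x=1.480000, w=4.534224: f=8.293452 → w ← 4.534224 + 0.48·8.293452 = 8.515081
x=1.960000, w=8.515081: f=15.479594 → w ← 8.515081 + 0.48·15.479594 = 15.945286
x=2.440000, w=15.945286: f=28.552935 → w ← 15.945286 + 0.48·28.552935 = 29.650695
w(2.92) ≈ 29.6507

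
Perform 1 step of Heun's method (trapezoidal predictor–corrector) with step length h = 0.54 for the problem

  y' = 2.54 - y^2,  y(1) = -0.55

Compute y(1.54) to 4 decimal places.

Heun: k1 = f(t_n, y_n); k2 = f(t_n + h, y_n + h·k1); y_{n+1} = y_n + (h/2)·(k1 + k2).
t=1.000000, y=-0.550000:
  k1 = f(1.000000, -0.550000) = 2.237500
  k2 = f(1.540000, 0.658250) = 2.106707
  y ← -0.550000 + (0.54/2)·(2.237500 + 2.106707) = 0.622936
y(1.54) ≈ 0.6229

0.6229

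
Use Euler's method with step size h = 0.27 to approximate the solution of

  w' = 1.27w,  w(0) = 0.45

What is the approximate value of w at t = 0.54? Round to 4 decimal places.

0.8115

Euler: w_{n+1} = w_n + h·f(t_n, w_n).
t=0.000000, w=0.450000: f=0.571500 → w ← 0.450000 + 0.27·0.571500 = 0.604305
t=0.270000, w=0.604305: f=0.767467 → w ← 0.604305 + 0.27·0.767467 = 0.811521
w(0.54) ≈ 0.8115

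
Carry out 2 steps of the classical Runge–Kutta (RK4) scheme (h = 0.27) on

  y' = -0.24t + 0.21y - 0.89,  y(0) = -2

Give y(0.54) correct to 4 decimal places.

RK4: k1 = f(t_n, y_n); k2 = f(t_n + h/2, y_n + (h/2)·k1); k3 = f(t_n + h/2, y_n + (h/2)·k2); k4 = f(t_n + h, y_n + h·k3); y_{n+1} = y_n + (h/6)·(k1 + 2k2 + 2k3 + k4).
t=0.000000, y=-2.000000:
  k1 = f(0.000000, -2.000000) = -1.310000
  k2 = f(0.135000, -2.176850) = -1.379539
  k3 = f(0.135000, -2.186238) = -1.381510
  k4 = f(0.270000, -2.373008) = -1.453132
  y ← -2.000000 + (0.27/6)·(k1 + 2k2 + 2k3 + k4) = -2.372835
t=0.270000, y=-2.372835:
  k1 = f(0.270000, -2.372835) = -1.453095
  k2 = f(0.405000, -2.569003) = -1.526691
  k3 = f(0.405000, -2.578939) = -1.528777
  k4 = f(0.540000, -2.785605) = -1.604577
  y ← -2.372835 + (0.27/6)·(k1 + 2k2 + 2k3 + k4) = -2.785423
y(0.54) ≈ -2.7854

-2.7854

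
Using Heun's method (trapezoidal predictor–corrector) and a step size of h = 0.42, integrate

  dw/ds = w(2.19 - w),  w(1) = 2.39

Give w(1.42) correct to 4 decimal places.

2.2900

Heun: k1 = f(s_n, w_n); k2 = f(s_n + h, w_n + h·k1); w_{n+1} = w_n + (h/2)·(k1 + k2).
s=1.000000, w=2.390000:
  k1 = f(1.000000, 2.390000) = -0.478000
  k2 = f(1.420000, 2.189240) = 0.001664
  w ← 2.390000 + (0.42/2)·(-0.478000 + 0.001664) = 2.289969
w(1.42) ≈ 2.2900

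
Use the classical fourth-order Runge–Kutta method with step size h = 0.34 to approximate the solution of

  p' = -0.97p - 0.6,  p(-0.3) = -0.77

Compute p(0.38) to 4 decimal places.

RK4: k1 = f(x_n, p_n); k2 = f(x_n + h/2, p_n + (h/2)·k1); k3 = f(x_n + h/2, p_n + (h/2)·k2); k4 = f(x_n + h, p_n + h·k3); p_{n+1} = p_n + (h/6)·(k1 + 2k2 + 2k3 + k4).
x=-0.300000, p=-0.770000:
  k1 = f(-0.300000, -0.770000) = 0.146900
  k2 = f(-0.130000, -0.745027) = 0.122676
  k3 = f(-0.130000, -0.749145) = 0.126671
  k4 = f(0.040000, -0.726932) = 0.105124
  p ← -0.770000 + (0.34/6)·(k1 + 2k2 + 2k3 + k4) = -0.727459
x=0.040000, p=-0.727459:
  k1 = f(0.040000, -0.727459) = 0.105636
  k2 = f(0.210000, -0.709501) = 0.088216
  k3 = f(0.210000, -0.712463) = 0.091089
  k4 = f(0.380000, -0.696489) = 0.075594
  p ← -0.727459 + (0.34/6)·(k1 + 2k2 + 2k3 + k4) = -0.696868
p(0.38) ≈ -0.6969

-0.6969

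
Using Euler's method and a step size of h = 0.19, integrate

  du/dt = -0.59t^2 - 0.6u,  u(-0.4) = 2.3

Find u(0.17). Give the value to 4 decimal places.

Euler: u_{n+1} = u_n + h·f(t_n, u_n).
t=-0.400000, u=2.300000: f=-1.474400 → u ← 2.300000 + 0.19·(-1.474400) = 2.019864
t=-0.210000, u=2.019864: f=-1.237937 → u ← 2.019864 + 0.19·(-1.237937) = 1.784656
t=-0.020000, u=1.784656: f=-1.071030 → u ← 1.784656 + 0.19·(-1.071030) = 1.581160
u(0.17) ≈ 1.5812

1.5812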